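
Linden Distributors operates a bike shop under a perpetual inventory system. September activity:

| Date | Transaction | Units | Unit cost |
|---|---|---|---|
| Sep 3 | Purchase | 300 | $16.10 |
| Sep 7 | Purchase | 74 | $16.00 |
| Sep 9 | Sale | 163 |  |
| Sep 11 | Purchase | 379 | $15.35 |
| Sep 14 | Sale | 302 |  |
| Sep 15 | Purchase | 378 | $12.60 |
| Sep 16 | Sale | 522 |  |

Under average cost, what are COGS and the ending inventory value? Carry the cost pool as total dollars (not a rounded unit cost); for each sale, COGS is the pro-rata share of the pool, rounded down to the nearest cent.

COGS = $14,592.54; ending inventory = $2,001.91

After Sep 3: 300 on hand, pool $4,830.00 (≈ $16.1000 each)
After Sep 7: 374 on hand, pool $6,014.00 (≈ $16.0802 each)
Sep 9, sell 163: 163/374 × $6,014.00 → $2,621.07
After Sep 11: 590 on hand, pool $9,210.58 (≈ $15.6112 each)
Sep 14, sell 302: 302/590 × $9,210.58 → $4,714.56
After Sep 15: 666 on hand, pool $9,258.82 (≈ $13.9021 each)
Sep 16, sell 522: 522/666 × $9,258.82 → $7,256.91
Total COGS = $2,621.07 + $4,714.56 + $7,256.91 = $14,592.54
Ending inventory (cost pool remaining) = $2,001.91
Check: goods available $16,594.45 = COGS $14,592.54 + ending $2,001.91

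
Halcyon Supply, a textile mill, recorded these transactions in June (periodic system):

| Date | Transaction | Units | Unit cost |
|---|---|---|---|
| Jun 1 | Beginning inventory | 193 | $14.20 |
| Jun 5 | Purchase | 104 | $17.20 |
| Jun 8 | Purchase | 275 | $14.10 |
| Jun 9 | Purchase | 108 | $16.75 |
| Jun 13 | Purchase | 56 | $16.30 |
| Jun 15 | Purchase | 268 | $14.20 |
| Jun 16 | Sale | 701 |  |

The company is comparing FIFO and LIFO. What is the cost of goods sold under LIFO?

FIFO COGS: 193 @ $14.20 + 104 @ $17.20 + 275 @ $14.10 + 108 @ $16.75 + 21 @ $16.30 = $10,558.20
LIFO COGS: 268 @ $14.20 + 56 @ $16.30 + 108 @ $16.75 + 269 @ $14.10 = $10,320.30

COGS = $10,320.30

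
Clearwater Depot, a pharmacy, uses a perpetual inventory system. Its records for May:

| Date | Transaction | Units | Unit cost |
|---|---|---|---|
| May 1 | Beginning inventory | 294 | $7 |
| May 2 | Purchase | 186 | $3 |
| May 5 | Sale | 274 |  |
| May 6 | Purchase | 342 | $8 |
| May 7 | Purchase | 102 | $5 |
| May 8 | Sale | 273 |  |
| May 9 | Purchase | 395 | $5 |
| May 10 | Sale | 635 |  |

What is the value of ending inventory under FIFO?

May 5, 274 sold [FIFO — oldest first]: 274 @ $7 = $1,918
May 8, 273 sold [FIFO — oldest first]: 20 @ $7 + 186 @ $3 + 67 @ $8 = $1,234
May 10, 635 sold [FIFO — oldest first]: 275 @ $8 + 102 @ $5 + 258 @ $5 = $4,000
Total COGS = $1,918 + $1,234 + $4,000 = $7,152
Ending inventory: 137 @ $5 = $685

Ending inventory = $685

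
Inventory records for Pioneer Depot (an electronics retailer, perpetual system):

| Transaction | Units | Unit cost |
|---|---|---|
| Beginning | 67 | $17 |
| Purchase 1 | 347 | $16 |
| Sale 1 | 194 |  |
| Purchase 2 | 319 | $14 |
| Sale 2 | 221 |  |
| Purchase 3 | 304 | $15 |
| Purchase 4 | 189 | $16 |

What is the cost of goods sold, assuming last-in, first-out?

Sale 1 (194) [LIFO — newest first]: 194 @ $16 = $3,104
Sale 2 (221) [LIFO — newest first]: 221 @ $14 = $3,094
Total COGS = $3,104 + $3,094 = $6,198
Ending inventory: 67 @ $17 + 153 @ $16 + 98 @ $14 + 304 @ $15 + 189 @ $16 = $12,543

COGS = $6,198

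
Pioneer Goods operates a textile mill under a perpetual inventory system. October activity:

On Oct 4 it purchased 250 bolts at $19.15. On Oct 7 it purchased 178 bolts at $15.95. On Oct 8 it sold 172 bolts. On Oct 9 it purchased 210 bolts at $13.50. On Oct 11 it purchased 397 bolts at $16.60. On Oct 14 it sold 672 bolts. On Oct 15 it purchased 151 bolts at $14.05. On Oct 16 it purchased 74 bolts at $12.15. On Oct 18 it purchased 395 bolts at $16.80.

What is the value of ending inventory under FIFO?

Oct 8, 172 sold [FIFO — oldest first]: 172 @ $19.15 = $3,293.80
Oct 14, 672 sold [FIFO — oldest first]: 78 @ $19.15 + 178 @ $15.95 + 210 @ $13.50 + 206 @ $16.60 = $10,587.40
Total COGS = $3,293.80 + $10,587.40 = $13,881.20
Ending inventory: 191 @ $16.60 + 151 @ $14.05 + 74 @ $12.15 + 395 @ $16.80 = $12,827.25
Check: goods available $26,708.45 = COGS $13,881.20 + ending $12,827.25

Ending inventory = $12,827.25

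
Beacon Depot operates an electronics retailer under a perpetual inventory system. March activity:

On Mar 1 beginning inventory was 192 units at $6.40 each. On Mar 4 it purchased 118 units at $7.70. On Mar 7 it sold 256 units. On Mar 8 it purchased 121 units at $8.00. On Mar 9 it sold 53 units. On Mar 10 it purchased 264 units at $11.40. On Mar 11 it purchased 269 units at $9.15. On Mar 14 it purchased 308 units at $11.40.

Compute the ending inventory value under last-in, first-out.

Mar 7, 256 sold [LIFO — newest first]: 118 @ $7.70 + 138 @ $6.40 = $1,791.80
Mar 9, 53 sold [LIFO — newest first]: 53 @ $8.00 = $424.00
Total COGS = $1,791.80 + $424.00 = $2,215.80
Ending inventory: 54 @ $6.40 + 68 @ $8.00 + 264 @ $11.40 + 269 @ $9.15 + 308 @ $11.40 = $9,871.75

Ending inventory = $9,871.75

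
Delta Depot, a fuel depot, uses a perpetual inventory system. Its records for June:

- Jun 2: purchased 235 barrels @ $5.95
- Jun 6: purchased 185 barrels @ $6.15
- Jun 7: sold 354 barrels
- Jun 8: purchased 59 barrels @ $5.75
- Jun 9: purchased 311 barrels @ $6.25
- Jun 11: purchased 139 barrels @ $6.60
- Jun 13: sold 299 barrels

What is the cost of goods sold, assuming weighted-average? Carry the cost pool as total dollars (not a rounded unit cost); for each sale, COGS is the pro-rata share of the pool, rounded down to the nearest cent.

COGS = $4,008.91

After Jun 2: 235 on hand, pool $1,398.25 (≈ $5.9500 each)
After Jun 6: 420 on hand, pool $2,536.00 (≈ $6.0381 each)
Jun 7, sell 354: 354/420 × $2,536.00 → $2,137.48
After Jun 8: 125 on hand, pool $737.77 (≈ $5.9022 each)
After Jun 9: 436 on hand, pool $2,681.52 (≈ $6.1503 each)
After Jun 11: 575 on hand, pool $3,598.92 (≈ $6.2590 each)
Jun 13, sell 299: 299/575 × $3,598.92 → $1,871.43
Total COGS = $2,137.48 + $1,871.43 = $4,008.91
Ending inventory (cost pool remaining) = $1,727.49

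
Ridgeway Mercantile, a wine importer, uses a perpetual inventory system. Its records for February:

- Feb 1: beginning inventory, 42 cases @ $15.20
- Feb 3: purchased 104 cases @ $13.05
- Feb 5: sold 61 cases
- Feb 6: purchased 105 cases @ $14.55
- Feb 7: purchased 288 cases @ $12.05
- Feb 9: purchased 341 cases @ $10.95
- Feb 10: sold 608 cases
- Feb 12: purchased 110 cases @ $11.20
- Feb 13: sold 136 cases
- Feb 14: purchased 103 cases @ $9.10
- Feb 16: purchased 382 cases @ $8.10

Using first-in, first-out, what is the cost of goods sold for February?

Feb 5, 61 sold [FIFO — oldest first]: 42 @ $15.20 + 19 @ $13.05 = $886.35
Feb 10, 608 sold [FIFO — oldest first]: 85 @ $13.05 + 105 @ $14.55 + 288 @ $12.05 + 130 @ $10.95 = $7,530.90
Feb 13, 136 sold [FIFO — oldest first]: 136 @ $10.95 = $1,489.20
Total COGS = $886.35 + $7,530.90 + $1,489.20 = $9,906.45
Ending inventory: 75 @ $10.95 + 110 @ $11.20 + 103 @ $9.10 + 382 @ $8.10 = $6,084.75
Check: goods available $15,991.20 = COGS $9,906.45 + ending $6,084.75

COGS = $9,906.45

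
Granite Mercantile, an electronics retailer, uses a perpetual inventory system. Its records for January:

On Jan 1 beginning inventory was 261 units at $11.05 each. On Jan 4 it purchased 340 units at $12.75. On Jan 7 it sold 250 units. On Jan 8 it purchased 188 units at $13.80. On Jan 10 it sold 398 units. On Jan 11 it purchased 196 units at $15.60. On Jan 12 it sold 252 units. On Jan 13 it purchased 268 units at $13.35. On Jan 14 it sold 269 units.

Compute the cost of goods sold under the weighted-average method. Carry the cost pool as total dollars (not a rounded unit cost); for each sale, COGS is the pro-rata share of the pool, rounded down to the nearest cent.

After Jan 1: 261 on hand, pool $2,884.05 (≈ $11.0500 each)
After Jan 4: 601 on hand, pool $7,219.05 (≈ $12.0117 each)
Jan 7, sell 250: 250/601 × $7,219.05 → $3,002.93
After Jan 8: 539 on hand, pool $6,810.52 (≈ $12.6355 each)
Jan 10, sell 398: 398/539 × $6,810.52 → $5,028.91
After Jan 11: 337 on hand, pool $4,839.21 (≈ $14.3597 each)
Jan 12, sell 252: 252/337 × $4,839.21 → $3,618.63
After Jan 13: 353 on hand, pool $4,798.38 (≈ $13.5931 each)
Jan 14, sell 269: 269/353 × $4,798.38 → $3,656.55
Total COGS = $3,002.93 + $5,028.91 + $3,618.63 + $3,656.55 = $15,307.02
Ending inventory (cost pool remaining) = $1,141.83

COGS = $15,307.02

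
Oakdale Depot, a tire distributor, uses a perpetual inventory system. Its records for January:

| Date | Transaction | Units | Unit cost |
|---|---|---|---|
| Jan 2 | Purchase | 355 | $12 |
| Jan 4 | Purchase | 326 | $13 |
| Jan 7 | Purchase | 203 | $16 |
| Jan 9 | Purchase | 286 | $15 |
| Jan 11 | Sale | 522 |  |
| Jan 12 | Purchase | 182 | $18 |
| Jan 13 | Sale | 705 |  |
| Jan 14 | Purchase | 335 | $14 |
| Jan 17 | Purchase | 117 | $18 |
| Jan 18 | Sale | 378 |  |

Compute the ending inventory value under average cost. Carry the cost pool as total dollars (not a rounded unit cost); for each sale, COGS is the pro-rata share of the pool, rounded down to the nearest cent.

Ending inventory = $2,975.33

After Jan 2: 355 on hand, pool $4,260.00 (≈ $12.0000 each)
After Jan 4: 681 on hand, pool $8,498.00 (≈ $12.4787 each)
After Jan 7: 884 on hand, pool $11,746.00 (≈ $13.2873 each)
After Jan 9: 1170 on hand, pool $16,036.00 (≈ $13.7060 each)
Jan 11, sell 522: 522/1170 × $16,036.00 → $7,154.52
After Jan 12: 830 on hand, pool $12,157.48 (≈ $14.6476 each)
Jan 13, sell 705: 705/830 × $12,157.48 → $10,326.53
After Jan 14: 460 on hand, pool $6,520.95 (≈ $14.1760 each)
After Jan 17: 577 on hand, pool $8,626.95 (≈ $14.9514 each)
Jan 18, sell 378: 378/577 × $8,626.95 → $5,651.62
Total COGS = $7,154.52 + $10,326.53 + $5,651.62 = $23,132.67
Ending inventory (cost pool remaining) = $2,975.33
Check: goods available $26,108.00 = COGS $23,132.67 + ending $2,975.33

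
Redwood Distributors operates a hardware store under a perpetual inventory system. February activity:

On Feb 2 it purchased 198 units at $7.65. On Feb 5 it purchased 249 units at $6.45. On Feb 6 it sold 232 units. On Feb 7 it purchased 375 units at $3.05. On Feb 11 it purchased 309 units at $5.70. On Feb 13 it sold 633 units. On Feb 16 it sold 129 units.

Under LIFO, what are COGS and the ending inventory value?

Feb 6, 232 sold [LIFO — newest first]: 232 @ $6.45 = $1,496.40
Feb 13, 633 sold [LIFO — newest first]: 309 @ $5.70 + 324 @ $3.05 = $2,749.50
Feb 16, 129 sold [LIFO — newest first]: 51 @ $3.05 + 17 @ $6.45 + 61 @ $7.65 = $731.85
Total COGS = $1,496.40 + $2,749.50 + $731.85 = $4,977.75
Ending inventory: 137 @ $7.65 = $1,048.05

COGS = $4,977.75; ending inventory = $1,048.05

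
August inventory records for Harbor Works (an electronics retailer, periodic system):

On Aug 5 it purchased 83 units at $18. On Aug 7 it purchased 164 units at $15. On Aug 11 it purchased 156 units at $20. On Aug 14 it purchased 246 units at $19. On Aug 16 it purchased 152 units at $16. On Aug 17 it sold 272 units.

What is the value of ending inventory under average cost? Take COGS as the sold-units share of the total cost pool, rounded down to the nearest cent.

Aug 17, sell 272: 272/801 × $14,180.00 → $4,815.18
Ending inventory (cost pool remaining) = $9,364.82

Ending inventory = $9,364.82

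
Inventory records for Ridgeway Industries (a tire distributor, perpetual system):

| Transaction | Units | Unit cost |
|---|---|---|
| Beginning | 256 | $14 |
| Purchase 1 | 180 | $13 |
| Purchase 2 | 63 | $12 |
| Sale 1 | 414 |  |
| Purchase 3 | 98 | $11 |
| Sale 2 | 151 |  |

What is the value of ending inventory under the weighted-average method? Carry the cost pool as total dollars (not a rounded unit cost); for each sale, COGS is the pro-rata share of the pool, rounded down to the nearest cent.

Ending inventory = $387.48

After Beginning: 256 on hand, pool $3,584.00 (≈ $14.0000 each)
After Purchase 1: 436 on hand, pool $5,924.00 (≈ $13.5872 each)
After Purchase 2: 499 on hand, pool $6,680.00 (≈ $13.3868 each)
Sale 1, sell 414: 414/499 × $6,680.00 → $5,542.12
After Purchase 3: 183 on hand, pool $2,215.88 (≈ $12.1086 each)
Sale 2, sell 151: 151/183 × $2,215.88 → $1,828.40
Total COGS = $5,542.12 + $1,828.40 = $7,370.52
Ending inventory (cost pool remaining) = $387.48
Check: goods available $7,758.00 = COGS $7,370.52 + ending $387.48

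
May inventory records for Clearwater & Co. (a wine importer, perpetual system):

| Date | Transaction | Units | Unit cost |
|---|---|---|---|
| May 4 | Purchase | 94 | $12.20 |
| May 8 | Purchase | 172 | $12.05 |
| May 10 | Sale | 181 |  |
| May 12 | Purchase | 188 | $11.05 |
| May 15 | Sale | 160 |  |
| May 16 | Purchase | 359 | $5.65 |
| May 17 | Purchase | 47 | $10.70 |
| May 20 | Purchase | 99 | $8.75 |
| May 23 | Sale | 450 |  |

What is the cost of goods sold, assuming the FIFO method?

COGS = $7,200.85

May 10, 181 sold [FIFO — oldest first]: 94 @ $12.20 + 87 @ $12.05 = $2,195.15
May 15, 160 sold [FIFO — oldest first]: 85 @ $12.05 + 75 @ $11.05 = $1,853.00
May 23, 450 sold [FIFO — oldest first]: 113 @ $11.05 + 337 @ $5.65 = $3,152.70
Total COGS = $2,195.15 + $1,853.00 + $3,152.70 = $7,200.85
Ending inventory: 22 @ $5.65 + 47 @ $10.70 + 99 @ $8.75 = $1,493.45
Check: goods available $8,694.30 = COGS $7,200.85 + ending $1,493.45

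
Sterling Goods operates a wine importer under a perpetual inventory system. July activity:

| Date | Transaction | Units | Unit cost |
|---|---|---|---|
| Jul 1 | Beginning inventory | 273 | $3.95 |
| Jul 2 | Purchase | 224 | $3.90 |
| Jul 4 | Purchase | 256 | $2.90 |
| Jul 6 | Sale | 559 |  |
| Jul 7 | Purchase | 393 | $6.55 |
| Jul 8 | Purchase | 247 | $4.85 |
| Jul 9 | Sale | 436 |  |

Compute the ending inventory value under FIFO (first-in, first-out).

Jul 6, 559 sold [FIFO — oldest first]: 273 @ $3.95 + 224 @ $3.90 + 62 @ $2.90 = $2,131.75
Jul 9, 436 sold [FIFO — oldest first]: 194 @ $2.90 + 242 @ $6.55 = $2,147.70
Total COGS = $2,131.75 + $2,147.70 = $4,279.45
Ending inventory: 151 @ $6.55 + 247 @ $4.85 = $2,187.00

Ending inventory = $2,187.00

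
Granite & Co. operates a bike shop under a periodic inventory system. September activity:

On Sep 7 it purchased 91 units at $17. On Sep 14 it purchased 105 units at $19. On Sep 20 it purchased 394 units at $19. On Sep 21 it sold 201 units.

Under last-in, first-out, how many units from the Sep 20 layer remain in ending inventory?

Sep 21, 201 sold [LIFO — newest first]: 201 @ $19 = $3,819
Ending inventory: 91 @ $17 + 105 @ $19 + 193 @ $19 = $7,209

193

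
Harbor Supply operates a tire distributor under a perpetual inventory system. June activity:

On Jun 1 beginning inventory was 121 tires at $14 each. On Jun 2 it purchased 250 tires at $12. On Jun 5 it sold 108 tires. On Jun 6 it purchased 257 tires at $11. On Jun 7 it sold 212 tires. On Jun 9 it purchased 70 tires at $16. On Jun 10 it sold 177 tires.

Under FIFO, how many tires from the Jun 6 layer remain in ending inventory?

Jun 5, 108 sold [FIFO — oldest first]: 108 @ $14 = $1,512
Jun 7, 212 sold [FIFO — oldest first]: 13 @ $14 + 199 @ $12 = $2,570
Jun 10, 177 sold [FIFO — oldest first]: 51 @ $12 + 126 @ $11 = $1,998
Total COGS = $1,512 + $2,570 + $1,998 = $6,080
Ending inventory: 131 @ $11 + 70 @ $16 = $2,561

131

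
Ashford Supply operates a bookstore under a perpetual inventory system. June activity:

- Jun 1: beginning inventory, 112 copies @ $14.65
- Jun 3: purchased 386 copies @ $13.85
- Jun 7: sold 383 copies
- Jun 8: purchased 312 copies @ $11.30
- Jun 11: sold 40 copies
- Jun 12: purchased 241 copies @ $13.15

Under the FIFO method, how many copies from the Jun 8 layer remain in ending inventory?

Jun 7, 383 sold [FIFO — oldest first]: 112 @ $14.65 + 271 @ $13.85 = $5,394.15
Jun 11, 40 sold [FIFO — oldest first]: 40 @ $13.85 = $554.00
Total COGS = $5,394.15 + $554.00 = $5,948.15
Ending inventory: 75 @ $13.85 + 312 @ $11.30 + 241 @ $13.15 = $7,733.50
Check: goods available $13,681.65 = COGS $5,948.15 + ending $7,733.50

312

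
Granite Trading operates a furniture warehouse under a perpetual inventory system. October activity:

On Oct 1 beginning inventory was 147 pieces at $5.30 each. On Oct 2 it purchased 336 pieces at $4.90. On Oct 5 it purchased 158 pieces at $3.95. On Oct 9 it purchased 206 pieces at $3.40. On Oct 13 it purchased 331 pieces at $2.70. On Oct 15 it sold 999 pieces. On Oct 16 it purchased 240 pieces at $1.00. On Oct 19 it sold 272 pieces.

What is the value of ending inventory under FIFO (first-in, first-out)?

Ending inventory = $147.00

Oct 15, 999 sold [FIFO — oldest first]: 147 @ $5.30 + 336 @ $4.90 + 158 @ $3.95 + 206 @ $3.40 + 152 @ $2.70 = $4,160.40
Oct 19, 272 sold [FIFO — oldest first]: 179 @ $2.70 + 93 @ $1.00 = $576.30
Total COGS = $4,160.40 + $576.30 = $4,736.70
Ending inventory: 147 @ $1.00 = $147.00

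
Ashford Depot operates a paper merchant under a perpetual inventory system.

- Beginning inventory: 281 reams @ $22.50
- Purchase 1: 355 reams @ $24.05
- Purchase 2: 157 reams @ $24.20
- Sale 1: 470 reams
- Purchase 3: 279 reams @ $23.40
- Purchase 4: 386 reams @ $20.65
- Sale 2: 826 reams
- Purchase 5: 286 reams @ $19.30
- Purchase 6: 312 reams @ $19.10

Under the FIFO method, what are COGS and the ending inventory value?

Sale 1 (470) [FIFO — oldest first]: 281 @ $22.50 + 189 @ $24.05 = $10,867.95
Sale 2 (826) [FIFO — oldest first]: 166 @ $24.05 + 157 @ $24.20 + 279 @ $23.40 + 224 @ $20.65 = $18,945.90
Total COGS = $10,867.95 + $18,945.90 = $29,813.85
Ending inventory: 162 @ $20.65 + 286 @ $19.30 + 312 @ $19.10 = $14,824.30

COGS = $29,813.85; ending inventory = $14,824.30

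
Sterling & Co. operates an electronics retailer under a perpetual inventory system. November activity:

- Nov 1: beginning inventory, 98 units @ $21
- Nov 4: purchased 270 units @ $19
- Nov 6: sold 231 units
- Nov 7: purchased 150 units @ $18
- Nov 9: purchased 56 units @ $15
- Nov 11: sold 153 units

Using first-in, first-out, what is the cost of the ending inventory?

Ending inventory = $3,252

Nov 6, 231 sold [FIFO — oldest first]: 98 @ $21 + 133 @ $19 = $4,585
Nov 11, 153 sold [FIFO — oldest first]: 137 @ $19 + 16 @ $18 = $2,891
Total COGS = $4,585 + $2,891 = $7,476
Ending inventory: 134 @ $18 + 56 @ $15 = $3,252
Check: goods available $10,728 = COGS $7,476 + ending $3,252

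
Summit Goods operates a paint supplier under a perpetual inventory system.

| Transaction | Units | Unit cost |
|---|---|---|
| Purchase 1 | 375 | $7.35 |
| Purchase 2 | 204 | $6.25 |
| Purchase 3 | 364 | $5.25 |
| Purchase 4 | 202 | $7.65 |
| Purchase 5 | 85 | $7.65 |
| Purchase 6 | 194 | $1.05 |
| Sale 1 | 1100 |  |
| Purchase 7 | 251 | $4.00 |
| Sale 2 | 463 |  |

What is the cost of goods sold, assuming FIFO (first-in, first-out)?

COGS = $8,897.50

Sale 1 (1100) [FIFO — oldest first]: 375 @ $7.35 + 204 @ $6.25 + 364 @ $5.25 + 157 @ $7.65 = $7,143.30
Sale 2 (463) [FIFO — oldest first]: 45 @ $7.65 + 85 @ $7.65 + 194 @ $1.05 + 139 @ $4.00 = $1,754.20
Total COGS = $7,143.30 + $1,754.20 = $8,897.50
Ending inventory: 112 @ $4.00 = $448.00
Check: goods available $9,345.50 = COGS $8,897.50 + ending $448.00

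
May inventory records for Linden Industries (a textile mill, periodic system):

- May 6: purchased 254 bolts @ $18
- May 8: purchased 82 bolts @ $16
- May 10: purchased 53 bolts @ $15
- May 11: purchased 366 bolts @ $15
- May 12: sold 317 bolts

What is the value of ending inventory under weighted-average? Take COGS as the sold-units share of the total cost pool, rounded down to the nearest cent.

Ending inventory = $7,059.64

May 12, sell 317: 317/755 × $12,169.00 → $5,109.36
Ending inventory (cost pool remaining) = $7,059.64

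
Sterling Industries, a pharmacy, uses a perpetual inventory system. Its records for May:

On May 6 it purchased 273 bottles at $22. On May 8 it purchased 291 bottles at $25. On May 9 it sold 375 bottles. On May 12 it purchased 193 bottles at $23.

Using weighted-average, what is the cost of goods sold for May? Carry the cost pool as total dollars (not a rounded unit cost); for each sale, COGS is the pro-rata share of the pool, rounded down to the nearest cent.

After May 6: 273 on hand, pool $6,006.00 (≈ $22.0000 each)
After May 8: 564 on hand, pool $13,281.00 (≈ $23.5479 each)
May 9, sell 375: 375/564 × $13,281.00 → $8,830.45
After May 12: 382 on hand, pool $8,889.55 (≈ $23.2711 each)
Ending inventory (cost pool remaining) = $8,889.55
Check: goods available $17,720.00 = COGS $8,830.45 + ending $8,889.55

COGS = $8,830.45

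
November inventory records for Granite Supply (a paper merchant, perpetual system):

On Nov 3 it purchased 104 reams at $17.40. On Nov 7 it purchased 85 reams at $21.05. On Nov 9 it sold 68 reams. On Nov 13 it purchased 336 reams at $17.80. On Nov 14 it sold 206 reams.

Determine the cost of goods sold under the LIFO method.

Nov 9, 68 sold [LIFO — newest first]: 68 @ $21.05 = $1,431.40
Nov 14, 206 sold [LIFO — newest first]: 206 @ $17.80 = $3,666.80
Total COGS = $1,431.40 + $3,666.80 = $5,098.20
Ending inventory: 104 @ $17.40 + 17 @ $21.05 + 130 @ $17.80 = $4,481.45
Check: goods available $9,579.65 = COGS $5,098.20 + ending $4,481.45

COGS = $5,098.20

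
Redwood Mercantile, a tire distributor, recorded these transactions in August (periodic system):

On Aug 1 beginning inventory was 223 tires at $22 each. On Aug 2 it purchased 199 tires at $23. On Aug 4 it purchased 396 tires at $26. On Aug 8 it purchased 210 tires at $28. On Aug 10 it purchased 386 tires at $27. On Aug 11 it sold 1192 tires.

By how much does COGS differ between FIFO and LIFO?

FIFO COGS: 223 @ $22 + 199 @ $23 + 396 @ $26 + 210 @ $28 + 164 @ $27 = $30,087
LIFO COGS: 386 @ $27 + 210 @ $28 + 396 @ $26 + 199 @ $23 + 1 @ $22 = $31,197
Difference = |$30,087 − $31,197| = $1,110

$1,110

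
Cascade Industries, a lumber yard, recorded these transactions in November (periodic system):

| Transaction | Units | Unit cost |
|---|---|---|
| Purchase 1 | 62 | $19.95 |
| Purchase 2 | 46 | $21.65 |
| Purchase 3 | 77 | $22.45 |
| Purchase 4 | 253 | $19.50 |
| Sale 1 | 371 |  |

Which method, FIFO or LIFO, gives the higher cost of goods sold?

FIFO COGS: 62 @ $19.95 + 46 @ $21.65 + 77 @ $22.45 + 186 @ $19.50 = $7,588.45
LIFO COGS: 253 @ $19.50 + 77 @ $22.45 + 41 @ $21.65 = $7,549.80

FIFO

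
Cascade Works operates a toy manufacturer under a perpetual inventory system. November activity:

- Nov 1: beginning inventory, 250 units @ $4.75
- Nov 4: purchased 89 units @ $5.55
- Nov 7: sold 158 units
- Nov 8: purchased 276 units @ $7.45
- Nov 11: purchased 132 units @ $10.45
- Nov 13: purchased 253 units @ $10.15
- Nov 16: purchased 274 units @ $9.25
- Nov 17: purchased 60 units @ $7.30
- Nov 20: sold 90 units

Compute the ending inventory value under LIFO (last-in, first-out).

Nov 7, 158 sold [LIFO — newest first]: 89 @ $5.55 + 69 @ $4.75 = $821.70
Nov 20, 90 sold [LIFO — newest first]: 60 @ $7.30 + 30 @ $9.25 = $715.50
Total COGS = $821.70 + $715.50 = $1,537.20
Ending inventory: 181 @ $4.75 + 276 @ $7.45 + 132 @ $10.45 + 253 @ $10.15 + 244 @ $9.25 = $9,120.30

Ending inventory = $9,120.30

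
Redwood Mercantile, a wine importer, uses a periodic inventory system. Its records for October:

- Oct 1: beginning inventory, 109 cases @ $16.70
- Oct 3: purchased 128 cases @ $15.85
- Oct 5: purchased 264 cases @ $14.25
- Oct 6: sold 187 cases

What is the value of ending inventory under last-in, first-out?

Oct 6, 187 sold [LIFO — newest first]: 187 @ $14.25 = $2,664.75
Ending inventory: 109 @ $16.70 + 128 @ $15.85 + 77 @ $14.25 = $4,946.35

Ending inventory = $4,946.35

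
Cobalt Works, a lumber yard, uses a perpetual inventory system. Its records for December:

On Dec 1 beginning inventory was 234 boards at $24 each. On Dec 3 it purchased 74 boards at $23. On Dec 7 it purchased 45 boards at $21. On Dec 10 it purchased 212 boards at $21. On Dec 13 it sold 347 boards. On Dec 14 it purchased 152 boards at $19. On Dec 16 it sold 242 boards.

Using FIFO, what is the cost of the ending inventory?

Ending inventory = $2,432

Dec 13, 347 sold [FIFO — oldest first]: 234 @ $24 + 74 @ $23 + 39 @ $21 = $8,137
Dec 16, 242 sold [FIFO — oldest first]: 6 @ $21 + 212 @ $21 + 24 @ $19 = $5,034
Total COGS = $8,137 + $5,034 = $13,171
Ending inventory: 128 @ $19 = $2,432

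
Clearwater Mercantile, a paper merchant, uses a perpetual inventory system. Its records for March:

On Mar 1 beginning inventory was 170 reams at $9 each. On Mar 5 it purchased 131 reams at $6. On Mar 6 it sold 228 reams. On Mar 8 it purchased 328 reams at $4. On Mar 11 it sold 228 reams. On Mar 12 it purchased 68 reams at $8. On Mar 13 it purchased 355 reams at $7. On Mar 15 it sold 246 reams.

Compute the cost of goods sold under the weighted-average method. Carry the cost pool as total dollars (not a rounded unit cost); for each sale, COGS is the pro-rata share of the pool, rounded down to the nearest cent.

After Mar 1: 170 on hand, pool $1,530.00 (≈ $9.0000 each)
After Mar 5: 301 on hand, pool $2,316.00 (≈ $7.6944 each)
Mar 6, sell 228: 228/301 × $2,316.00 → $1,754.31
After Mar 8: 401 on hand, pool $1,873.69 (≈ $4.6725 each)
Mar 11, sell 228: 228/401 × $1,873.69 → $1,065.33
After Mar 12: 241 on hand, pool $1,352.36 (≈ $5.6115 each)
After Mar 13: 596 on hand, pool $3,837.36 (≈ $6.4385 each)
Mar 15, sell 246: 246/596 × $3,837.36 → $1,583.87
Total COGS = $1,754.31 + $1,065.33 + $1,583.87 = $4,403.51
Ending inventory (cost pool remaining) = $2,253.49
Check: goods available $6,657.00 = COGS $4,403.51 + ending $2,253.49

COGS = $4,403.51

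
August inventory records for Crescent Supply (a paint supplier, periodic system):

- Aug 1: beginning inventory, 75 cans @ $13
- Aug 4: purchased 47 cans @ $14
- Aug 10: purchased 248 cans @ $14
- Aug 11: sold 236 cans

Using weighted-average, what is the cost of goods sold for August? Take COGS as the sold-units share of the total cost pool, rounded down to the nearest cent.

Aug 11, sell 236: 236/370 × $5,105.00 → $3,256.16
Ending inventory (cost pool remaining) = $1,848.84

COGS = $3,256.16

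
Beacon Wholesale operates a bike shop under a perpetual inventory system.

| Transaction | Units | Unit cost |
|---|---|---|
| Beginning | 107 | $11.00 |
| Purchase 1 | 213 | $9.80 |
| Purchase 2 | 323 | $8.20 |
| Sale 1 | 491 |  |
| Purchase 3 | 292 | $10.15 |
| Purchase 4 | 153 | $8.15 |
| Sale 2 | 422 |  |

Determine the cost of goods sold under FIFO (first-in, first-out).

Sale 1 (491) [FIFO — oldest first]: 107 @ $11.00 + 213 @ $9.80 + 171 @ $8.20 = $4,666.60
Sale 2 (422) [FIFO — oldest first]: 152 @ $8.20 + 270 @ $10.15 = $3,986.90
Total COGS = $4,666.60 + $3,986.90 = $8,653.50
Ending inventory: 22 @ $10.15 + 153 @ $8.15 = $1,470.25

COGS = $8,653.50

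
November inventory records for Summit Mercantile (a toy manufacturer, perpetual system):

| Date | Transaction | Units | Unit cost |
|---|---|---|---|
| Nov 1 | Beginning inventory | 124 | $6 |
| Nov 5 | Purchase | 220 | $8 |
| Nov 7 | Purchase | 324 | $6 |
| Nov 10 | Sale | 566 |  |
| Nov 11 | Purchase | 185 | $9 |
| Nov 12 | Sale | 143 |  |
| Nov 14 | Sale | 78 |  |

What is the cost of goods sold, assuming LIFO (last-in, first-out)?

Nov 10, 566 sold [LIFO — newest first]: 324 @ $6 + 220 @ $8 + 22 @ $6 = $3,836
Nov 12, 143 sold [LIFO — newest first]: 143 @ $9 = $1,287
Nov 14, 78 sold [LIFO — newest first]: 42 @ $9 + 36 @ $6 = $594
Total COGS = $3,836 + $1,287 + $594 = $5,717
Ending inventory: 66 @ $6 = $396
Check: goods available $6,113 = COGS $5,717 + ending $396

COGS = $5,717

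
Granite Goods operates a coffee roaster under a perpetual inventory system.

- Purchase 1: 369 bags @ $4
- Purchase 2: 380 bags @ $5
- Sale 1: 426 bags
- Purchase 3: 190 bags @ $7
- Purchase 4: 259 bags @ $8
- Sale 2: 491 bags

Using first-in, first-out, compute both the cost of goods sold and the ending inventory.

COGS = $4,552; ending inventory = $2,226

Sale 1 (426) [FIFO — oldest first]: 369 @ $4 + 57 @ $5 = $1,761
Sale 2 (491) [FIFO — oldest first]: 323 @ $5 + 168 @ $7 = $2,791
Total COGS = $1,761 + $2,791 = $4,552
Ending inventory: 22 @ $7 + 259 @ $8 = $2,226
Check: goods available $6,778 = COGS $4,552 + ending $2,226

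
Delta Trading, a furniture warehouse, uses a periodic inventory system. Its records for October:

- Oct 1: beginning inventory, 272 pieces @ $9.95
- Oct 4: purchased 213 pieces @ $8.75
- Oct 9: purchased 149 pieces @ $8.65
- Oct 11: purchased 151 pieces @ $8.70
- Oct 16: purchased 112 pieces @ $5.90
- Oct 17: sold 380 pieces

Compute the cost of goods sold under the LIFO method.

Oct 17, 380 sold [LIFO — newest first]: 112 @ $5.90 + 151 @ $8.70 + 117 @ $8.65 = $2,986.55
Ending inventory: 272 @ $9.95 + 213 @ $8.75 + 32 @ $8.65 = $4,846.95

COGS = $2,986.55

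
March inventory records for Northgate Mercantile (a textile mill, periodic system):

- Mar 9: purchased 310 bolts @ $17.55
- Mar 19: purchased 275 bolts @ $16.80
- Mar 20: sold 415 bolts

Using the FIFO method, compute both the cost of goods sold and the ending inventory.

COGS = $7,204.50; ending inventory = $2,856.00

Mar 20, 415 sold [FIFO — oldest first]: 310 @ $17.55 + 105 @ $16.80 = $7,204.50
Ending inventory: 170 @ $16.80 = $2,856.00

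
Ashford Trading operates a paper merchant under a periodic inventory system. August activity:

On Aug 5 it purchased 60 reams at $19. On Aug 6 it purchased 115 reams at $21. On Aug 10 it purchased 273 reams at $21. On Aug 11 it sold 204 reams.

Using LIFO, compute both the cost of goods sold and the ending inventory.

COGS = $4,284; ending inventory = $5,004

Aug 11, 204 sold [LIFO — newest first]: 204 @ $21 = $4,284
Ending inventory: 60 @ $19 + 115 @ $21 + 69 @ $21 = $5,004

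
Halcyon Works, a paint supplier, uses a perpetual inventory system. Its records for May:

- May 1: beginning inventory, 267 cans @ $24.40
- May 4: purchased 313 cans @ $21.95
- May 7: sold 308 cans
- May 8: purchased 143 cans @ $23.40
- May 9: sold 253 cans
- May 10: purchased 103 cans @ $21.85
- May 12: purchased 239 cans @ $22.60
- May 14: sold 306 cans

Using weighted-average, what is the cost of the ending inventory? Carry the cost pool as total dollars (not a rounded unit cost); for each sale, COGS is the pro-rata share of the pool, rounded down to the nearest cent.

Ending inventory = $4,481.94

After May 1: 267 on hand, pool $6,514.80 (≈ $24.4000 each)
After May 4: 580 on hand, pool $13,385.15 (≈ $23.0778 each)
May 7, sell 308: 308/580 × $13,385.15 → $7,107.97
After May 8: 415 on hand, pool $9,623.38 (≈ $23.1889 each)
May 9, sell 253: 253/415 × $9,623.38 → $5,866.78
After May 10: 265 on hand, pool $6,007.15 (≈ $22.6685 each)
After May 12: 504 on hand, pool $11,408.55 (≈ $22.6360 each)
May 14, sell 306: 306/504 × $11,408.55 → $6,926.61
Total COGS = $7,107.97 + $5,866.78 + $6,926.61 = $19,901.36
Ending inventory (cost pool remaining) = $4,481.94
Check: goods available $24,383.30 = COGS $19,901.36 + ending $4,481.94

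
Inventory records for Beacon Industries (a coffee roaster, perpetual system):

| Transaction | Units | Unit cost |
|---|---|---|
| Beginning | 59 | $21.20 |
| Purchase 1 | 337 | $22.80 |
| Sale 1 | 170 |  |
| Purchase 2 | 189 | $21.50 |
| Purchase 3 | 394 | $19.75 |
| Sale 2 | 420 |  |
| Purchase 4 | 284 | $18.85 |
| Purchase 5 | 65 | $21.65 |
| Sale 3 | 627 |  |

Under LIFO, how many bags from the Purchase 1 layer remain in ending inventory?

Sale 1 (170) [LIFO — newest first]: 170 @ $22.80 = $3,876.00
Sale 2 (420) [LIFO — newest first]: 394 @ $19.75 + 26 @ $21.50 = $8,340.50
Sale 3 (627) [LIFO — newest first]: 65 @ $21.65 + 284 @ $18.85 + 163 @ $21.50 + 115 @ $22.80 = $12,887.15
Total COGS = $3,876.00 + $8,340.50 + $12,887.15 = $25,103.65
Ending inventory: 59 @ $21.20 + 52 @ $22.80 = $2,436.40
Check: goods available $27,540.05 = COGS $25,103.65 + ending $2,436.40

52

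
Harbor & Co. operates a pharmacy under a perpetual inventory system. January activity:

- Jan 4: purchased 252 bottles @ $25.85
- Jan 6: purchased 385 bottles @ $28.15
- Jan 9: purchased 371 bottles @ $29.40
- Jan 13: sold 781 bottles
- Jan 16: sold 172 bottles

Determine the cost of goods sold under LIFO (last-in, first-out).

COGS = $26,837.60

Jan 13, 781 sold [LIFO — newest first]: 371 @ $29.40 + 385 @ $28.15 + 25 @ $25.85 = $22,391.40
Jan 16, 172 sold [LIFO — newest first]: 172 @ $25.85 = $4,446.20
Total COGS = $22,391.40 + $4,446.20 = $26,837.60
Ending inventory: 55 @ $25.85 = $1,421.75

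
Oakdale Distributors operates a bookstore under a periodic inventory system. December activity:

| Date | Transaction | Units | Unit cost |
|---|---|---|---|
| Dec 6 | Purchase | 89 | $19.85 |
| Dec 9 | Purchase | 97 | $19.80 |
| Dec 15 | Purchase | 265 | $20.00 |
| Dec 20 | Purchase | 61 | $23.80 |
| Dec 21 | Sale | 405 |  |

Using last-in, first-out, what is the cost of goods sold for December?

COGS = $8,316.00

Dec 21, 405 sold [LIFO — newest first]: 61 @ $23.80 + 265 @ $20.00 + 79 @ $19.80 = $8,316.00
Ending inventory: 89 @ $19.85 + 18 @ $19.80 = $2,123.05
Check: goods available $10,439.05 = COGS $8,316.00 + ending $2,123.05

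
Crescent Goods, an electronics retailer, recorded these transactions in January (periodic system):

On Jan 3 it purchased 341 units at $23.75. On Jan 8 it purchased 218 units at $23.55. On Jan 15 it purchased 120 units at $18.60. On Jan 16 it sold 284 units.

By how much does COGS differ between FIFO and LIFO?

$650.80

FIFO COGS: 284 @ $23.75 = $6,745.00
LIFO COGS: 120 @ $18.60 + 164 @ $23.55 = $6,094.20
Difference = |$6,745.00 − $6,094.20| = $650.80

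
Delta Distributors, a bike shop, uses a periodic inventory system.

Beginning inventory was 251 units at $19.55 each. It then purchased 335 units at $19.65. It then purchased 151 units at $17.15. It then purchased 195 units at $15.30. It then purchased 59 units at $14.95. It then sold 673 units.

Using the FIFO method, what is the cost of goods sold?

Sale 1 (673) [FIFO — oldest first]: 251 @ $19.55 + 335 @ $19.65 + 87 @ $17.15 = $12,981.85
Ending inventory: 64 @ $17.15 + 195 @ $15.30 + 59 @ $14.95 = $4,963.15
Check: goods available $17,945.00 = COGS $12,981.85 + ending $4,963.15

COGS = $12,981.85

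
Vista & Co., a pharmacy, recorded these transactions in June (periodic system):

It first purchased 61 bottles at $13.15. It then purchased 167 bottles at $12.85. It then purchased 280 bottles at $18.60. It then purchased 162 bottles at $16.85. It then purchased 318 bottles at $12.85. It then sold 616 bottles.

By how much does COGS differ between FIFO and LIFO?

FIFO COGS: 61 @ $13.15 + 167 @ $12.85 + 280 @ $18.60 + 108 @ $16.85 = $9,975.90
LIFO COGS: 318 @ $12.85 + 162 @ $16.85 + 136 @ $18.60 = $9,345.60
Difference = |$9,975.90 − $9,345.60| = $630.30

$630.30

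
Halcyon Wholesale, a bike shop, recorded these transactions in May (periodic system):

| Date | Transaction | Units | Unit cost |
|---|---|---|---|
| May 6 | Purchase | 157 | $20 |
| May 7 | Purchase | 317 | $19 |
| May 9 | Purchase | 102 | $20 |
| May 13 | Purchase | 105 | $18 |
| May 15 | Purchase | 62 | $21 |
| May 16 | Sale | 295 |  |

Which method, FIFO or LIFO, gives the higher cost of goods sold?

FIFO COGS: 157 @ $20 + 138 @ $19 = $5,762
LIFO COGS: 62 @ $21 + 105 @ $18 + 102 @ $20 + 26 @ $19 = $5,726

FIFO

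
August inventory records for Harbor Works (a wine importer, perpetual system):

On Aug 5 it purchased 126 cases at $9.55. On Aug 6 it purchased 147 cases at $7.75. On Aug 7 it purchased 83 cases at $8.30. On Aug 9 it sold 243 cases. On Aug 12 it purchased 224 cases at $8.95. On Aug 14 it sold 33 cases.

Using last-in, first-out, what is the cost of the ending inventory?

Aug 9, 243 sold [LIFO — newest first]: 83 @ $8.30 + 147 @ $7.75 + 13 @ $9.55 = $1,952.30
Aug 14, 33 sold [LIFO — newest first]: 33 @ $8.95 = $295.35
Total COGS = $1,952.30 + $295.35 = $2,247.65
Ending inventory: 113 @ $9.55 + 191 @ $8.95 = $2,788.60
Check: goods available $5,036.25 = COGS $2,247.65 + ending $2,788.60

Ending inventory = $2,788.60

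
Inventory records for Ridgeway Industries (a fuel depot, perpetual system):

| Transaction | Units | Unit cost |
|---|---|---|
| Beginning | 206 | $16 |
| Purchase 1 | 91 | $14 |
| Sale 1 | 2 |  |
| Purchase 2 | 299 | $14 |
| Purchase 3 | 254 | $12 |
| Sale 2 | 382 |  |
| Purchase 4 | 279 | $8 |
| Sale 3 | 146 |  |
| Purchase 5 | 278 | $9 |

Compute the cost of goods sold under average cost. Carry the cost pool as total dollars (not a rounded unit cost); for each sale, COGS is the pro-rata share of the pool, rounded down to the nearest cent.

COGS = $7,039.57

After Beginning: 206 on hand, pool $3,296.00 (≈ $16.0000 each)
After Purchase 1: 297 on hand, pool $4,570.00 (≈ $15.3872 each)
Sale 1, sell 2: 2/297 × $4,570.00 → $30.77
After Purchase 2: 594 on hand, pool $8,725.23 (≈ $14.6889 each)
After Purchase 3: 848 on hand, pool $11,773.23 (≈ $13.8835 each)
Sale 2, sell 382: 382/848 × $11,773.23 → $5,303.50
After Purchase 4: 745 on hand, pool $8,701.73 (≈ $11.6802 each)
Sale 3, sell 146: 146/745 × $8,701.73 → $1,705.30
After Purchase 5: 877 on hand, pool $9,498.43 (≈ $10.8306 each)
Total COGS = $30.77 + $5,303.50 + $1,705.30 = $7,039.57
Ending inventory (cost pool remaining) = $9,498.43
Check: goods available $16,538.00 = COGS $7,039.57 + ending $9,498.43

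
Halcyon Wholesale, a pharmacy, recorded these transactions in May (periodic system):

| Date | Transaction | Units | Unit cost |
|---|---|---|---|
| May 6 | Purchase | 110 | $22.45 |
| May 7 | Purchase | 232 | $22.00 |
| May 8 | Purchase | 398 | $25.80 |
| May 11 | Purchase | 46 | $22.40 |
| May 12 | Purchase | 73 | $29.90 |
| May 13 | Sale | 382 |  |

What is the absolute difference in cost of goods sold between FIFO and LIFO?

FIFO COGS: 110 @ $22.45 + 232 @ $22.00 + 40 @ $25.80 = $8,605.50
LIFO COGS: 73 @ $29.90 + 46 @ $22.40 + 263 @ $25.80 = $9,998.50
Difference = |$8,605.50 − $9,998.50| = $1,393.00

$1,393.00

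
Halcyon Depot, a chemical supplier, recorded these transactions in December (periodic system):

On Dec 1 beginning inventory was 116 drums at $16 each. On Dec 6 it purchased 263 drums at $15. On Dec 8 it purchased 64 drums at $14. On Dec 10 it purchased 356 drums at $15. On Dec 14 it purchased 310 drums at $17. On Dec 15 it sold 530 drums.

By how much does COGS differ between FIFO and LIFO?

$568

FIFO COGS: 116 @ $16 + 263 @ $15 + 64 @ $14 + 87 @ $15 = $8,002
LIFO COGS: 310 @ $17 + 220 @ $15 = $8,570
Difference = |$8,002 − $8,570| = $568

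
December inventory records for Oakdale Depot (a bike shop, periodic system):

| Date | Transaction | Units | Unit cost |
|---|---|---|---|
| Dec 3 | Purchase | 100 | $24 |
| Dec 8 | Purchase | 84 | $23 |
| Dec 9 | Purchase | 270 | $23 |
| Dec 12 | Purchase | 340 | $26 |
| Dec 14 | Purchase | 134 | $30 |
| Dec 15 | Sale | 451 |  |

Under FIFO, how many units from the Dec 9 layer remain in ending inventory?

Dec 15, 451 sold [FIFO — oldest first]: 100 @ $24 + 84 @ $23 + 267 @ $23 = $10,473
Ending inventory: 3 @ $23 + 340 @ $26 + 134 @ $30 = $12,929
Check: goods available $23,402 = COGS $10,473 + ending $12,929

3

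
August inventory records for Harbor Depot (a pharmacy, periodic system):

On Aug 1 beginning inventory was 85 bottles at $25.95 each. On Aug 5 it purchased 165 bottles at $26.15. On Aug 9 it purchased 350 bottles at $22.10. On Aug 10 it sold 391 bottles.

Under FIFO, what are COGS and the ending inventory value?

COGS = $9,636.60; ending inventory = $4,618.90

Aug 10, 391 sold [FIFO — oldest first]: 85 @ $25.95 + 165 @ $26.15 + 141 @ $22.10 = $9,636.60
Ending inventory: 209 @ $22.10 = $4,618.90
Check: goods available $14,255.50 = COGS $9,636.60 + ending $4,618.90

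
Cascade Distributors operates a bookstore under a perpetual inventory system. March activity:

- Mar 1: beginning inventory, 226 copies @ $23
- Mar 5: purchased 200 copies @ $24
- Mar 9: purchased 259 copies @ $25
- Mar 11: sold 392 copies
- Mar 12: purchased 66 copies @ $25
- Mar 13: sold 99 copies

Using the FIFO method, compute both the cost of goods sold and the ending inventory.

COGS = $11,623; ending inventory = $6,500

Mar 11, 392 sold [FIFO — oldest first]: 226 @ $23 + 166 @ $24 = $9,182
Mar 13, 99 sold [FIFO — oldest first]: 34 @ $24 + 65 @ $25 = $2,441
Total COGS = $9,182 + $2,441 = $11,623
Ending inventory: 194 @ $25 + 66 @ $25 = $6,500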